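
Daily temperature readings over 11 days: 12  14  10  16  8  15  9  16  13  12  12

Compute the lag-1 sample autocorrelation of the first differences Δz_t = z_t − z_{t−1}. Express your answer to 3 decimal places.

-0.902

First differences Δz: 2, -4, 6, -8, 7, -6, 7, -3, -1, 0
Mean of differences = 0.0000
Numerator Σ(Δz_t−Δz̄)(Δz_{t+1}−Δz̄) = -238.0000
Denominator Σ(Δz_t−Δz̄)² = 264.0000
r_1(Δz) = -238.0000 / 264.0000 = -0.902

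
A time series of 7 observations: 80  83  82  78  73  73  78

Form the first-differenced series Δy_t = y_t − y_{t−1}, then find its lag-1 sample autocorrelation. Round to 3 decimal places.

0.233

First differences Δy: 3, -1, -4, -5, 0, 5
Mean of differences = -0.3333
Numerator Σ(Δy_t−Δȳ)(Δy_{t+1}−Δȳ) = 17.5556
Denominator Σ(Δy_t−Δȳ)² = 75.3333
r_1(Δy) = 17.5556 / 75.3333 = 0.233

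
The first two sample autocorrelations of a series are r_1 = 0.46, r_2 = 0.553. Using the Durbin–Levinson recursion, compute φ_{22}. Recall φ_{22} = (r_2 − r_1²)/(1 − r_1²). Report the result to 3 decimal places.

0.433

φ_{22} = (r_2 − r_1²) / (1 − r_1²)
r_1² = (0.46)² = 0.2116
Numerator = 0.553 − 0.2116 = 0.3414; denominator = 1 − 0.2116 = 0.7884
φ_{22} = 0.3414 / 0.7884 = 0.433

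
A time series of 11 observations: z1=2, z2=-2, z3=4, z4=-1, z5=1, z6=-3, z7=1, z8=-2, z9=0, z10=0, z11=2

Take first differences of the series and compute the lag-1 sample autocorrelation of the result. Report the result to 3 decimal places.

-0.815

First differences Δz: -4, 6, -5, 2, -4, 4, -3, 2, 0, 2
Mean of differences = 0.0000
Numerator Σ(Δz_t−Δz̄)(Δz_{t+1}−Δz̄) = -106.0000
Denominator Σ(Δz_t−Δz̄)² = 130.0000
r_1(Δz) = -106.0000 / 130.0000 = -0.815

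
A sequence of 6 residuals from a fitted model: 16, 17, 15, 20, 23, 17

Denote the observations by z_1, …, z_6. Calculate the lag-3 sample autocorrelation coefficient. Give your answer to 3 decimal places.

Mean z̄ = (16 + 17 + 15 + 20 + 23 + 17)/6 = 18.0000
Deviations from mean: -2.0000, -1.0000, -3.0000, 2.0000, 5.0000, -1.0000
Σ(z_t−z̄)(z_{t+3}−z̄) = (-4.0000) + (-5.0000) + (3.0000) = -6.0000
Denominator Σ(z_t−z̄)² = 44.0000
r_3 = -6.0000 / 44.0000 = -0.136

-0.136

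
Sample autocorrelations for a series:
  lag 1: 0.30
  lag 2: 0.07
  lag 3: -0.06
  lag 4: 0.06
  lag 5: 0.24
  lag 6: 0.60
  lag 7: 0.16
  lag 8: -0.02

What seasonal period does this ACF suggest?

6

The largest autocorrelation is r_6 = 0.60; the remaining lags stay at or below 0.30. The elevated value at lag 1 (0.30), dropping to 0.07 at lag 2, reflects decaying short-term dependence rather than seasonality.
The dominant spike at lag 6 indicates a seasonal period of 6.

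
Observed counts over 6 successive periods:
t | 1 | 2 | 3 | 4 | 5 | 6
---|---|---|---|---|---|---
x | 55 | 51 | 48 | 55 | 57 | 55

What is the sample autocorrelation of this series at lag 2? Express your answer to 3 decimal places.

-0.523

Mean x̄ = (55 + 51 + 48 + 55 + 57 + 55)/6 = 53.5000
Σ(x_t−x̄)(x_{t+2}−x̄) = (-8.2500) + (-3.7500) + (-19.2500) + (2.2500) = -29.0000
Denominator Σ(x_t−x̄)² = 55.5000
r_2 = -29.0000 / 55.5000 = -0.523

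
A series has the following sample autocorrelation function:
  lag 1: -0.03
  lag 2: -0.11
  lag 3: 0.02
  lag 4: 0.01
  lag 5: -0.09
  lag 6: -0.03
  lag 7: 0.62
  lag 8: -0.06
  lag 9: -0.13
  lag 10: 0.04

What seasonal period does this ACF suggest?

7

The largest autocorrelation is r_7 = 0.62; the remaining lags stay at or below 0.04.
The dominant spike at lag 7 indicates a seasonal period of 7.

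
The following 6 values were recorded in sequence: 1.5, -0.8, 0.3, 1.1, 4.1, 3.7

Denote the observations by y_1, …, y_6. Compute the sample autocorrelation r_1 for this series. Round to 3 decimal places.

0.441

Mean ȳ = (1.5 − 0.8 + 0.3 + 1.1 + 4.1 + 3.7)/6 = 1.6500
Deviations from mean: -0.1500, -2.4500, -1.3500, -0.5500, 2.4500, 2.0500
Σ(y_t−ȳ)(y_{t+1}−ȳ) = (0.3675) + (3.3075) + (0.7425) + (-1.3475) + (5.0225) = 8.0925
Denominator Σ(y_t−ȳ)² = 18.3550
r_1 = 8.0925 / 18.3550 = 0.441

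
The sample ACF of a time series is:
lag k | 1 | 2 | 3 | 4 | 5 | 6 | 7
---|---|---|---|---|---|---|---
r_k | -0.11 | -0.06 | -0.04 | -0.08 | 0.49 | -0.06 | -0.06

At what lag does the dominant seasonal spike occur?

The largest autocorrelation is r_5 = 0.49; the remaining lags stay at or below -0.04.
The dominant spike at lag 5 indicates a seasonal period of 5.

5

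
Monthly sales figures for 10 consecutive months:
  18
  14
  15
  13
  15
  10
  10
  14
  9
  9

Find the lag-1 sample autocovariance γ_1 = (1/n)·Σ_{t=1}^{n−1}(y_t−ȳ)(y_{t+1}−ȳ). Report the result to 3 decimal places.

1.771

Mean ȳ = (18 + 14 + 15 + 13 + 15 + 10 + 10 + 14 + 9 + 9)/10 = 12.7000
Σ_{t=1}^{9}(y_t−ȳ)(y_{t+1}−ȳ) = 17.7100
γ_1 = 17.7100 / 10 = 1.771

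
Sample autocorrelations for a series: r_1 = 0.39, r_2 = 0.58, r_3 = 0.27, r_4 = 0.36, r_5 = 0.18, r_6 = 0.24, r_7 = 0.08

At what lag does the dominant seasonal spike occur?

The largest autocorrelation is r_2 = 0.58; the remaining lags stay at or below 0.39.
The dominant spike at lag 2 indicates a seasonal period of 2.

2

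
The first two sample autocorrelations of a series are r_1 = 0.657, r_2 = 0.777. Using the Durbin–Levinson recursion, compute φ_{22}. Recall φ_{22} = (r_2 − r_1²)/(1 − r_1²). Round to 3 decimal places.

φ_{22} = (r_2 − r_1²) / (1 − r_1²)
r_1² = (0.657)² = 0.431649
Numerator = 0.777 − 0.4316 = 0.3454; denominator = 1 − 0.4316 = 0.5684
φ_{22} = 0.3454 / 0.5684 = 0.608

0.608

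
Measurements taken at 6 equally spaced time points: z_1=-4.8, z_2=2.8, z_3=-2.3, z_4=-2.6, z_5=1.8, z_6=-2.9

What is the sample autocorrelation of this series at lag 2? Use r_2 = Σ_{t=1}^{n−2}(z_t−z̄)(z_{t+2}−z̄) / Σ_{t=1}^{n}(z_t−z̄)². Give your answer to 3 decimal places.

-0.067

Mean z̄ = (-4.8 + 2.8 − 2.3 − 2.6 + 1.8 − 2.9)/6 = -1.3333
Deviations from mean: -3.4667, 4.1333, -0.9667, -1.2667, 3.1333, -1.5667
Numerator Σ_{t=1}^{4}(z_t−z̄)(z_{t+2}−z̄) = -2.9289
Denominator Σ(z_t−z̄)² = 43.9133
r_2 = -2.9289 / 43.9133 = -0.067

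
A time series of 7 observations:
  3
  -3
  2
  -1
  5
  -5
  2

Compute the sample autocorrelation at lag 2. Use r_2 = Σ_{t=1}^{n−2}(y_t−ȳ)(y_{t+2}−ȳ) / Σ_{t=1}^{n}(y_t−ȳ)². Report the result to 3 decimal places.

Mean ȳ = (3 − 3 + 2 − 1 + 5 − 5 + 2)/7 = 0.4286
Σ(y_t−ȳ)(y_{t+2}−ȳ) = (4.0408) + (4.8980) + (7.1837) + (7.7551) + (7.1837) = 31.0612
Denominator Σ(y_t−ȳ)² = 75.7143
r_2 = 31.0612 / 75.7143 = 0.410

0.410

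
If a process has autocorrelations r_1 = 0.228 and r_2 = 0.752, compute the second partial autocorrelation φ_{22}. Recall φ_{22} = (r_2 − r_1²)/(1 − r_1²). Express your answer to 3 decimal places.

φ_{22} = (r_2 − r_1²) / (1 − r_1²)
r_1² = (0.228)² = 0.051984
Numerator = 0.752 − 0.0520 = 0.7000; denominator = 1 − 0.0520 = 0.9480
φ_{22} = 0.7000 / 0.9480 = 0.738

0.738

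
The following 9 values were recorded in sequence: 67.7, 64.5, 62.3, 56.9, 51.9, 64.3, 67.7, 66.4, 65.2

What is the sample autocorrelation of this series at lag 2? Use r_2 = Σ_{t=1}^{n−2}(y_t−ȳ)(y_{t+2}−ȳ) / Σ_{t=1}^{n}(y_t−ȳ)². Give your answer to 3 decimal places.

Mean ȳ = (67.7 + 64.5 + 62.3 + 56.9 + 51.9 + 64.3 + 67.7 + 66.4 + 65.2)/9 = 62.9889
Σ(y_t−ȳ)(y_{t+2}−ȳ) = (-3.2454) + (-9.2010) + (7.6390) + (-7.9832) + (-52.2410) + (4.4723) + (10.4168) = -50.1425
Denominator Σ(y_t−ȳ)² = 225.4289
r_2 = -50.1425 / 225.4289 = -0.222

-0.222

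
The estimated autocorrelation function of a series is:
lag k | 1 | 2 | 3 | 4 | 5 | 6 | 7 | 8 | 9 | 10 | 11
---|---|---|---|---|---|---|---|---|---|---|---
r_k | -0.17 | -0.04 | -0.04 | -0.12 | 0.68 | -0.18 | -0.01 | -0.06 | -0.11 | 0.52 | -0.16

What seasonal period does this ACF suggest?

5

The largest autocorrelation is r_5 = 0.68, with a weaker echo at lag 10 (0.52); the remaining lags stay at or below -0.01.
The dominant spike at lag 5 indicates a seasonal period of 5.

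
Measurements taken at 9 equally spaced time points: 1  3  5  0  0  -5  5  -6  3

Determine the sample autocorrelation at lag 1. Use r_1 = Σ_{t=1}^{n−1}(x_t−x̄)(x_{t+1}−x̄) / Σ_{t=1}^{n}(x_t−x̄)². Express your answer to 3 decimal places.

Mean x̄ = (1 + 3 + 5 + 0 + 0 − 5 + 5 − 6 + 3)/9 = 0.6667
Numerator Σ_{t=1}^{8}(x_t−x̄)(x_{t+1}−x̄) = -56.7778
Denominator Σ(x_t−x̄)² = 126.0000
r_1 = -56.7778 / 126.0000 = -0.451

-0.451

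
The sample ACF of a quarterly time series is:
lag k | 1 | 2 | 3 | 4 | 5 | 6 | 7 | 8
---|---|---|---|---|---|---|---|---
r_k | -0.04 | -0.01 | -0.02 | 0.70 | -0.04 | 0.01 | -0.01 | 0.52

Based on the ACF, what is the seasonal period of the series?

The largest autocorrelation is r_4 = 0.70, with a weaker echo at lag 8 (0.52); the remaining lags stay at or below 0.01.
The dominant spike at lag 4 indicates a seasonal period of 4.

4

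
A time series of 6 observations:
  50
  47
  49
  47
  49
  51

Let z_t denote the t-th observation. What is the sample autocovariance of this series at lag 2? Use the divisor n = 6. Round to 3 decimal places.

Mean z̄ = (50 + 47 + 49 + 47 + 49 + 51)/6 = 48.8333
Σ_{t=1}^{4}(z_t−z̄)(z_{t+2}−z̄) = -0.3889
γ_2 = -0.3889 / 6 = -0.065

-0.065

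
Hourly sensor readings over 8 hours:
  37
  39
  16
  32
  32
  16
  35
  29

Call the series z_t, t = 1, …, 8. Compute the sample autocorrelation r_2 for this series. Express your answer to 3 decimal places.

-0.225

Mean z̄ = (37 + 39 + 16 + 32 + 32 + 16 + 35 + 29)/8 = 29.5000
Deviations from mean: 7.5000, 9.5000, -13.5000, 2.5000, 2.5000, -13.5000, 5.5000, -0.5000
Σ(z_t−z̄)(z_{t+2}−z̄) = (-101.2500) + (23.7500) + (-33.7500) + (-33.7500) + (13.7500) + (6.7500) = -124.5000
Denominator Σ(z_t−z̄)² = 554.0000
r_2 = -124.5000 / 554.0000 = -0.225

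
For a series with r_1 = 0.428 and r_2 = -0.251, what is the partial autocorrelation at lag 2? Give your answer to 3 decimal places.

-0.532

φ_{22} = (r_2 − r_1²) / (1 − r_1²)
r_1² = (0.428)² = 0.183184
Numerator = -0.251 − 0.1832 = -0.4342; denominator = 1 − 0.1832 = 0.8168
φ_{22} = -0.4342 / 0.8168 = -0.532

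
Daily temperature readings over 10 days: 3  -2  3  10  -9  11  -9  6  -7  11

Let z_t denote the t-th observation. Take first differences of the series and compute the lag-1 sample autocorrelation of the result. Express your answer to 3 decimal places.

First differences Δz: -5, 5, 7, -19, 20, -20, 15, -13, 18
Mean of differences = 0.8889
Numerator Σ(Δz_t−Δz̄)(Δz_{t+1}−Δz̄) = -1628.3457
Denominator Σ(Δz_t−Δz̄)² = 1970.8889
r_1(Δz) = -1628.3457 / 1970.8889 = -0.826

-0.826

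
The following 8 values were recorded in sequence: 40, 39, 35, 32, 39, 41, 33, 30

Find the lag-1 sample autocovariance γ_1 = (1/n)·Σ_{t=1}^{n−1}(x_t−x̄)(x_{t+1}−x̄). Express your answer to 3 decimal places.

Mean x̄ = (40 + 39 + 35 + 32 + 39 + 41 + 33 + 30)/8 = 36.1250
Deviations: 3.8750, 2.8750, -1.1250, -4.1250, 2.8750, 4.8750, -3.1250, -6.1250
Σ_{t=1}^{7}(x_t−x̄)(x_{t+1}−x̄) = 18.6094
γ_1 = 18.6094 / 8 = 2.326

2.326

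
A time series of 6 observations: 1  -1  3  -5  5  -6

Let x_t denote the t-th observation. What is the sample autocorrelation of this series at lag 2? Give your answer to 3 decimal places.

Mean x̄ = (1 − 1 + 3 − 5 + 5 − 6)/6 = -0.5000
Deviations from mean: 1.5000, -0.5000, 3.5000, -4.5000, 5.5000, -5.5000
Σ(x_t−x̄)(x_{t+2}−x̄) = (5.2500) + (2.2500) + (19.2500) + (24.7500) = 51.5000
Denominator Σ(x_t−x̄)² = 95.5000
r_2 = 51.5000 / 95.5000 = 0.539

0.539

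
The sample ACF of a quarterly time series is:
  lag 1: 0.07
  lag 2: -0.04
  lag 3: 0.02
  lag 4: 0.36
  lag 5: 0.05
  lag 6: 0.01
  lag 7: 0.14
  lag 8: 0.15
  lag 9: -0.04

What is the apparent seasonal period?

4

The largest autocorrelation is r_4 = 0.36, with a weaker echo at lag 8 (0.15); the remaining lags stay at or below 0.14.
The dominant spike at lag 4 indicates a seasonal period of 4.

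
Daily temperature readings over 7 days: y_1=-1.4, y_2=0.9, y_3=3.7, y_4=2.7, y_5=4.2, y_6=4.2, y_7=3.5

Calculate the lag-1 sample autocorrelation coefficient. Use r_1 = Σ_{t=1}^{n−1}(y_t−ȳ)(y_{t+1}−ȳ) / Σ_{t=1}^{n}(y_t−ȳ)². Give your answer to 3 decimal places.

Mean ȳ = (-1.4 + 0.9 + 3.7 + 2.7 + 4.2 + 4.2 + 3.5)/7 = 2.5429
Deviations from mean: -3.9429, -1.6429, 1.1571, 0.1571, 1.6571, 1.6571, 0.9571
Σ(y_t−ȳ)(y_{t+1}−ȳ) = (6.4776) + (-1.9010) + (0.1818) + (0.2604) + (2.7461) + (1.5861) = 9.3510
Denominator Σ(y_t−ȳ)² = 26.0171
r_1 = 9.3510 / 26.0171 = 0.359

0.359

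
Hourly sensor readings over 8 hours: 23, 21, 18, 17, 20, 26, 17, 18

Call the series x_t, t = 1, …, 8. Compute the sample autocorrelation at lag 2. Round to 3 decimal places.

Mean x̄ = (23 + 21 + 18 + 17 + 20 + 26 + 17 + 18)/8 = 20.0000
Deviations from mean: 3.0000, 1.0000, -2.0000, -3.0000, 0.0000, 6.0000, -3.0000, -2.0000
Numerator Σ_{t=1}^{6}(x_t−x̄)(x_{t+2}−x̄) = -39.0000
Denominator Σ(x_t−x̄)² = 72.0000
r_2 = -39.0000 / 72.0000 = -0.542

-0.542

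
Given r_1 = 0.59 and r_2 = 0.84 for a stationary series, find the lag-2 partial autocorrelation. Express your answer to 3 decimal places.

0.755

φ_{22} = (r_2 − r_1²) / (1 − r_1²)
r_1² = (0.59)² = 0.3481
Numerator = 0.84 − 0.3481 = 0.4919; denominator = 1 − 0.3481 = 0.6519
φ_{22} = 0.4919 / 0.6519 = 0.755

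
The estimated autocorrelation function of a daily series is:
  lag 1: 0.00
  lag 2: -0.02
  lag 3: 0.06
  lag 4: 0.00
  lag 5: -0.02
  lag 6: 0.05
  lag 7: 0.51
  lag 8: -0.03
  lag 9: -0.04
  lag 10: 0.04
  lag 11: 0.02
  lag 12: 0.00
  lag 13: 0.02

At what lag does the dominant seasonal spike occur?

7

The largest autocorrelation is r_7 = 0.51; the remaining lags stay at or below 0.06.
The dominant spike at lag 7 indicates a seasonal period of 7.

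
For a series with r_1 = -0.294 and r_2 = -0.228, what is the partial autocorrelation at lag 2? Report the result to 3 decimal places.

φ_{22} = (r_2 − r_1²) / (1 − r_1²)
r_1² = (-0.294)² = 0.086436
Numerator = -0.228 − 0.0864 = -0.3144; denominator = 1 − 0.0864 = 0.9136
φ_{22} = -0.3144 / 0.9136 = -0.344

-0.344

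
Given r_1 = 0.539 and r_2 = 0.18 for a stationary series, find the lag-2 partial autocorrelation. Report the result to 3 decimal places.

φ_{22} = (r_2 − r_1²) / (1 − r_1²)
r_1² = (0.539)² = 0.290521
Numerator = 0.18 − 0.2905 = -0.1105; denominator = 1 − 0.2905 = 0.7095
φ_{22} = -0.1105 / 0.7095 = -0.156

-0.156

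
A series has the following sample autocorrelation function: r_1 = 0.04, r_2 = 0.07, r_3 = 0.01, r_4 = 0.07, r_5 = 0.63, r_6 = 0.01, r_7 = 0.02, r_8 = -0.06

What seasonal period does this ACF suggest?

5

The largest autocorrelation is r_5 = 0.63; the remaining lags stay at or below 0.07.
The dominant spike at lag 5 indicates a seasonal period of 5.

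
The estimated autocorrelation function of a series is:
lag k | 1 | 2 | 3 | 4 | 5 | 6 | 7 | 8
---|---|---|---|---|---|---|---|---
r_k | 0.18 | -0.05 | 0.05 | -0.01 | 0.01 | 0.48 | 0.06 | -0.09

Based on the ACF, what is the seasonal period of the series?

The largest autocorrelation is r_6 = 0.48; the remaining lags stay at or below 0.18.
The dominant spike at lag 6 indicates a seasonal period of 6.

6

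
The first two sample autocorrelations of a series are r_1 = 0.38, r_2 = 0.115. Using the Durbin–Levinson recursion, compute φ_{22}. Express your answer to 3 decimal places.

φ_{22} = (r_2 − r_1²) / (1 − r_1²)
r_1² = (0.38)² = 0.1444
Numerator = 0.115 − 0.1444 = -0.0294; denominator = 1 − 0.1444 = 0.8556
φ_{22} = -0.0294 / 0.8556 = -0.034

-0.034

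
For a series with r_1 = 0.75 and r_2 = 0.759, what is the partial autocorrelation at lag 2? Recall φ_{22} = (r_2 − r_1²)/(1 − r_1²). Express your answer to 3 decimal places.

0.449

φ_{22} = (r_2 − r_1²) / (1 − r_1²)
r_1² = (0.75)² = 0.5625
Numerator = 0.759 − 0.5625 = 0.1965; denominator = 1 − 0.5625 = 0.4375
φ_{22} = 0.1965 / 0.4375 = 0.449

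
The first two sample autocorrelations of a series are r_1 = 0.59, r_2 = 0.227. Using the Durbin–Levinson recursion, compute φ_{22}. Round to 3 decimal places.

-0.186

φ_{22} = (r_2 − r_1²) / (1 − r_1²)
r_1² = (0.59)² = 0.3481
Numerator = 0.227 − 0.3481 = -0.1211; denominator = 1 − 0.3481 = 0.6519
φ_{22} = -0.1211 / 0.6519 = -0.186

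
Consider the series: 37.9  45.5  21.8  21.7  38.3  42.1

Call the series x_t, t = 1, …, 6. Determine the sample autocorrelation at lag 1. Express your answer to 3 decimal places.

Mean x̄ = (37.9 + 45.5 + 21.8 + 21.7 + 38.3 + 42.1)/6 = 34.5500
Deviations from mean: 3.3500, 10.9500, -12.7500, -12.8500, 3.7500, 7.5500
Numerator Σ_{t=1}^{5}(x_t−x̄)(x_{t+1}−x̄) = 41.0325
Denominator Σ(x_t−x̄)² = 529.8750
r_1 = 41.0325 / 529.8750 = 0.077

0.077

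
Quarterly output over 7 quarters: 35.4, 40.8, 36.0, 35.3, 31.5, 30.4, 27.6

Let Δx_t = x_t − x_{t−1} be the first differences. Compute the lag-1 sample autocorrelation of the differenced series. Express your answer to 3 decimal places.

First differences Δx: 5.4, -4.8, -0.7, -3.8, -1.1, -2.8
Mean of differences = -1.3000
Numerator Σ(Δx_t−Δx̄)(Δx_{t+1}−Δx̄) = -27.8500
Denominator Σ(Δx_t−Δx̄)² = 66.0400
r_1(Δx) = -27.8500 / 66.0400 = -0.422

-0.422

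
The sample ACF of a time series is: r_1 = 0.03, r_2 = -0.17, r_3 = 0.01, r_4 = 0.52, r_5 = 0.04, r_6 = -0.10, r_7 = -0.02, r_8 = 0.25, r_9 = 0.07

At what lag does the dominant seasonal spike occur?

The largest autocorrelation is r_4 = 0.52, with a weaker echo at lag 8 (0.25); the remaining lags stay at or below 0.07.
The dominant spike at lag 4 indicates a seasonal period of 4.

4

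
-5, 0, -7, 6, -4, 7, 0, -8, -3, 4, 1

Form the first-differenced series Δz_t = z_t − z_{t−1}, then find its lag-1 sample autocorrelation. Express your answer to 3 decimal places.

-0.633

First differences Δz: 5, -7, 13, -10, 11, -7, -8, 5, 7, -3
Mean of differences = 0.6000
Numerator Σ(Δz_t−Δz̄)(Δz_{t+1}−Δz̄) = -415.7600
Denominator Σ(Δz_t−Δz̄)² = 656.4000
r_1(Δz) = -415.7600 / 656.4000 = -0.633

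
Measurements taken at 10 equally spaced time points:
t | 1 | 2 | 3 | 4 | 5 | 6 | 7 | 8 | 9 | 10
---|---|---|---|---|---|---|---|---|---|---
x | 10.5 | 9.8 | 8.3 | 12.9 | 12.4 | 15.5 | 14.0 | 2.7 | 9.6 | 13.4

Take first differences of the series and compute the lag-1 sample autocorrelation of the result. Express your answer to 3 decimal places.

-0.219

First differences Δx: -0.7, -1.5, 4.6, -0.5, 3.1, -1.5, -11.3, 6.9, 3.8
Mean of differences = 0.3222
Numerator Σ(Δx_t−Δx̄)(Δx_{t+1}−Δx̄) = -49.1894
Denominator Σ(Δx_t−Δx̄)² = 224.8156
r_1(Δx) = -49.1894 / 224.8156 = -0.219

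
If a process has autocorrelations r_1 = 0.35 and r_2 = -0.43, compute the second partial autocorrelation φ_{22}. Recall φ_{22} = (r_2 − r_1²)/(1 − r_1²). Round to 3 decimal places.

φ_{22} = (r_2 − r_1²) / (1 − r_1²)
r_1² = (0.35)² = 0.1225
Numerator = -0.43 − 0.1225 = -0.5525; denominator = 1 − 0.1225 = 0.8775
φ_{22} = -0.5525 / 0.8775 = -0.630

-0.630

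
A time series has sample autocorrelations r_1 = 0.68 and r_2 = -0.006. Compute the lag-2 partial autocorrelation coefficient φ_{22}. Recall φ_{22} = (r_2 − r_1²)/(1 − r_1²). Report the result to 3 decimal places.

-0.871

φ_{22} = (r_2 − r_1²) / (1 − r_1²)
r_1² = (0.68)² = 0.4624
Numerator = -0.006 − 0.4624 = -0.4684; denominator = 1 − 0.4624 = 0.5376
φ_{22} = -0.4684 / 0.5376 = -0.871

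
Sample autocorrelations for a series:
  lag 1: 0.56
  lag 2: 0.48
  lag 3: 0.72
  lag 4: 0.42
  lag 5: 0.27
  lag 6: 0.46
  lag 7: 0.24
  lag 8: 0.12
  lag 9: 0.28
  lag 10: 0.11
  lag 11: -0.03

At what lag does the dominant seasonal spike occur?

The largest autocorrelation is r_3 = 0.72; the remaining lags stay at or below 0.56. The elevated value at lag 1 (0.56), dropping to 0.48 at lag 2, reflects decaying short-term dependence rather than seasonality.
The dominant spike at lag 3 indicates a seasonal period of 3.

3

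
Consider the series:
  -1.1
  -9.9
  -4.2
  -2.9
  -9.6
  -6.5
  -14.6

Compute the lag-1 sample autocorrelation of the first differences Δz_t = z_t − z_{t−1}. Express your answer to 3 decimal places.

-0.471

First differences Δz: -8.8, 5.7, 1.3, -6.7, 3.1, -8.1
Mean of differences = -2.2500
Numerator Σ(Δz_t−Δz̄)(Δz_{t+1}−Δz̄) = -94.7525
Denominator Σ(Δz_t−Δz̄)² = 201.3550
r_1(Δz) = -94.7525 / 201.3550 = -0.471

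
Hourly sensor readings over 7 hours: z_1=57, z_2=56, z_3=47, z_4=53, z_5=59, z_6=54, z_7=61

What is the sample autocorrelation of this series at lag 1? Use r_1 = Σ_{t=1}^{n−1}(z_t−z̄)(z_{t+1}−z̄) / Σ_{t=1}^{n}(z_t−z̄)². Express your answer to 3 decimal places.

Mean z̄ = (57 + 56 + 47 + 53 + 59 + 54 + 61)/7 = 55.2857
Deviations from mean: 1.7143, 0.7143, -8.2857, -2.2857, 3.7143, -1.2857, 5.7143
Numerator Σ_{t=1}^{6}(z_t−z̄)(z_{t+1}−z̄) = -6.3673
Denominator Σ(z_t−z̄)² = 125.4286
r_1 = -6.3673 / 125.4286 = -0.051

-0.051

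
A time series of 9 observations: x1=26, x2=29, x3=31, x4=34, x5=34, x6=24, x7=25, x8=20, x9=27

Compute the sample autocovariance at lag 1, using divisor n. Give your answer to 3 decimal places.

Mean x̄ = (26 + 29 + 31 + 34 + 34 + 24 + 25 + 20 + 27)/9 = 27.7778
Σ_{t=1}^{8}(x_t−x̄)(x_{t+1}−x̄) = 75.1728
γ_1 = 75.1728 / 9 = 8.353

8.353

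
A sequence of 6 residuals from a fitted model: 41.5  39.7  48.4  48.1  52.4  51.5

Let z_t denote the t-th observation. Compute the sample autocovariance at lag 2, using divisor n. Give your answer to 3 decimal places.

Mean z̄ = (41.5 + 39.7 + 48.4 + 48.1 + 52.4 + 51.5)/6 = 46.9333
Σ_{t=1}^{4}(z_t−z̄)(z_{t+2}−z̄) = -3.0622
γ_2 = -3.0622 / 6 = -0.510

-0.510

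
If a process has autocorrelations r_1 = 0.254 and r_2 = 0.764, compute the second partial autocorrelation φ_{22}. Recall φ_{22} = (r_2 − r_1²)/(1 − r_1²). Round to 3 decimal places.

0.748

φ_{22} = (r_2 − r_1²) / (1 − r_1²)
r_1² = (0.254)² = 0.064516
Numerator = 0.764 − 0.0645 = 0.6995; denominator = 1 − 0.0645 = 0.9355
φ_{22} = 0.6995 / 0.9355 = 0.748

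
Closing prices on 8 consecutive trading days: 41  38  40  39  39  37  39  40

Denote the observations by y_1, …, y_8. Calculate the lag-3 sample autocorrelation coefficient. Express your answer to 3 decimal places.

-0.188

Mean ȳ = (41 + 38 + 40 + 39 + 39 + 37 + 39 + 40)/8 = 39.1250
Deviations from mean: 1.8750, -1.1250, 0.8750, -0.1250, -0.1250, -2.1250, -0.1250, 0.8750
Numerator Σ_{t=1}^{5}(y_t−ȳ)(y_{t+3}−ȳ) = -2.0469
Denominator Σ(y_t−ȳ)² = 10.8750
r_3 = -2.0469 / 10.8750 = -0.188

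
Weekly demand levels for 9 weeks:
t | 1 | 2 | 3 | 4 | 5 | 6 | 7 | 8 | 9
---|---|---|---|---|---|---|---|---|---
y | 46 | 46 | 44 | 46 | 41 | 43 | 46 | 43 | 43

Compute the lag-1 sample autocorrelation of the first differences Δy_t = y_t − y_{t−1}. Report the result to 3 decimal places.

-0.525

First differences Δy: 0, -2, 2, -5, 2, 3, -3, 0
Mean of differences = -0.3750
Numerator Σ(Δy_t−Δȳ)(Δy_{t+1}−Δȳ) = -28.2656
Denominator Σ(Δy_t−Δȳ)² = 53.8750
r_1(Δy) = -28.2656 / 53.8750 = -0.525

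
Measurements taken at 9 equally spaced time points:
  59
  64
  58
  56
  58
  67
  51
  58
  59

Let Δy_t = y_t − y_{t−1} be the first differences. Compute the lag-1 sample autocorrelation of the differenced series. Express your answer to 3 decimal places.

First differences Δy: 5, -6, -2, 2, 9, -16, 7, 1
Mean of differences = 0.0000
Numerator Σ(Δy_t−Δȳ)(Δy_{t+1}−Δȳ) = -253.0000
Denominator Σ(Δy_t−Δȳ)² = 456.0000
r_1(Δy) = -253.0000 / 456.0000 = -0.555

-0.555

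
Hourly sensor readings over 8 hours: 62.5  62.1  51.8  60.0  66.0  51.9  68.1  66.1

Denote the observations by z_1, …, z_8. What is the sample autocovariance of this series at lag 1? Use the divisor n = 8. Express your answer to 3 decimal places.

Mean z̄ = (62.5 + 62.1 + 51.8 + 60.0 + 66.0 + 51.9 + 68.1 + 66.1)/8 = 61.0625
Deviations: 1.4375, 1.0375, -9.2625, -1.0625, 4.9375, -9.1625, 7.0375, 5.0375
Σ_{t=1}^{7}(z_t−z̄)(z_{t+1}−z̄) = -77.7927
γ_1 = -77.7927 / 8 = -9.724

-9.724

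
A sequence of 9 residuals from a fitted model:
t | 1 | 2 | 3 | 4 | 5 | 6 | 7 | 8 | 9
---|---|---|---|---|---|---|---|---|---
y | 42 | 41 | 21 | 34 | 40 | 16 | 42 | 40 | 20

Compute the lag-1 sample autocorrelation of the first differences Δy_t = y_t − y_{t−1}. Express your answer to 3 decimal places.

-0.433

First differences Δy: -1, -20, 13, 6, -24, 26, -2, -20
Mean of differences = -2.7500
Numerator Σ(Δy_t−Δȳ)(Δy_{t+1}−Δȳ) = -952.3125
Denominator Σ(Δy_t−Δȳ)² = 2201.5000
r_1(Δy) = -952.3125 / 2201.5000 = -0.433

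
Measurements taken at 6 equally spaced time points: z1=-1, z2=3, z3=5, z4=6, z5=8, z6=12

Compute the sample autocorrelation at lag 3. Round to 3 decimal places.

Mean z̄ = (-1 + 3 + 5 + 6 + 8 + 12)/6 = 5.5000
Deviations from mean: -6.5000, -2.5000, -0.5000, 0.5000, 2.5000, 6.5000
Σ(z_t−z̄)(z_{t+3}−z̄) = (-3.2500) + (-6.2500) + (-3.2500) = -12.7500
Denominator Σ(z_t−z̄)² = 97.5000
r_3 = -12.7500 / 97.5000 = -0.131

-0.131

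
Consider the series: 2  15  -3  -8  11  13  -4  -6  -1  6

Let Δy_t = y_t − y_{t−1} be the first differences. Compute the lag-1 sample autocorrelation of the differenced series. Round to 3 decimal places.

-0.135

First differences Δy: 13, -18, -5, 19, 2, -17, -2, 5, 7
Mean of differences = 0.4444
Numerator Σ(Δy_t−Δȳ)(Δy_{t+1}−Δȳ) = -169.0864
Denominator Σ(Δy_t−Δȳ)² = 1248.2222
r_1(Δy) = -169.0864 / 1248.2222 = -0.135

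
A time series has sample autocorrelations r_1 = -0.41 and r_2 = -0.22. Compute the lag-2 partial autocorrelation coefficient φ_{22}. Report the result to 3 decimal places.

φ_{22} = (r_2 − r_1²) / (1 − r_1²)
r_1² = (-0.41)² = 0.1681
Numerator = -0.22 − 0.1681 = -0.3881; denominator = 1 − 0.1681 = 0.8319
φ_{22} = -0.3881 / 0.8319 = -0.467

-0.467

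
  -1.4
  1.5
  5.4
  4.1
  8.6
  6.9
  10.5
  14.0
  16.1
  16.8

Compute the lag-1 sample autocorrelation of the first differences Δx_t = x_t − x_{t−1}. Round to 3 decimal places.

First differences Δx: 2.9, 3.9, -1.3, 4.5, -1.7, 3.6, 3.5, 2.1, 0.7
Mean of differences = 2.0222
Numerator Σ(Δx_t−Δx̄)(Δx_{t+1}−Δx̄) = -25.5738
Denominator Σ(Δx_t−Δx̄)² = 41.7556
r_1(Δx) = -25.5738 / 41.7556 = -0.612

-0.612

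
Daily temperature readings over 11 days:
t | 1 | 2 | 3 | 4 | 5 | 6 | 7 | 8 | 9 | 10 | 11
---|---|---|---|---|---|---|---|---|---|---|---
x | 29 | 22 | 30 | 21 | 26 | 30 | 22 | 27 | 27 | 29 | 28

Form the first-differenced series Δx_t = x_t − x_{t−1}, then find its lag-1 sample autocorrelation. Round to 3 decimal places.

-0.688

First differences Δx: -7, 8, -9, 5, 4, -8, 5, 0, 2, -1
Mean of differences = -0.1000
Numerator Σ(Δx_t−Δx̄)(Δx_{t+1}−Δx̄) = -226.3100
Denominator Σ(Δx_t−Δx̄)² = 328.9000
r_1(Δx) = -226.3100 / 328.9000 = -0.688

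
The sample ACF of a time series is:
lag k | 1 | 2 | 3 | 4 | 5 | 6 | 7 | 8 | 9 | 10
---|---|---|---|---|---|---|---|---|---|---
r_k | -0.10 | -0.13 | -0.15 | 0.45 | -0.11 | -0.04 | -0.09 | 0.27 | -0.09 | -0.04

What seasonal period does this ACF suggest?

4

The largest autocorrelation is r_4 = 0.45, with a weaker echo at lag 8 (0.27); the remaining lags stay at or below -0.04.
The dominant spike at lag 4 indicates a seasonal period of 4.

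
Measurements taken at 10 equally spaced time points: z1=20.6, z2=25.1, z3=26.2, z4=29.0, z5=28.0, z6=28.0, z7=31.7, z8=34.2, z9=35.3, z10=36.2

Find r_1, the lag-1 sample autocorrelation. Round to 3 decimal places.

0.599

Mean z̄ = (20.6 + 25.1 + 26.2 + 29.0 + 28.0 + 28.0 + 31.7 + 34.2 + 35.3 + 36.2)/10 = 29.4300
Numerator Σ_{t=1}^{9}(z_t−z̄)(z_{t+1}−z̄) = 131.5901
Denominator Σ(z_t−z̄)² = 219.6210
r_1 = 131.5901 / 219.6210 = 0.599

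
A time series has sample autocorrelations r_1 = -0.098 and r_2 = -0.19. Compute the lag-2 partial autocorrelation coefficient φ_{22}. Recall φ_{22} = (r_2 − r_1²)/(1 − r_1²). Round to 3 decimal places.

φ_{22} = (r_2 − r_1²) / (1 − r_1²)
r_1² = (-0.098)² = 0.009604
Numerator = -0.19 − 0.0096 = -0.1996; denominator = 1 − 0.0096 = 0.9904
φ_{22} = -0.1996 / 0.9904 = -0.202

-0.202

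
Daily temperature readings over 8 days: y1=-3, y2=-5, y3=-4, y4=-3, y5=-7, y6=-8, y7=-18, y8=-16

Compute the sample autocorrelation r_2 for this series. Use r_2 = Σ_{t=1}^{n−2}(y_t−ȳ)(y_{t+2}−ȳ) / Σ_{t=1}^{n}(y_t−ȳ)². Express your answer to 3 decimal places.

Mean ȳ = (-3 − 5 − 4 − 3 − 7 − 8 − 18 − 16)/8 = -8.0000
Deviations from mean: 5.0000, 3.0000, 4.0000, 5.0000, 1.0000, 0.0000, -10.0000, -8.0000
Numerator Σ_{t=1}^{6}(y_t−ȳ)(y_{t+2}−ȳ) = 29.0000
Denominator Σ(y_t−ȳ)² = 240.0000
r_2 = 29.0000 / 240.0000 = 0.121

0.121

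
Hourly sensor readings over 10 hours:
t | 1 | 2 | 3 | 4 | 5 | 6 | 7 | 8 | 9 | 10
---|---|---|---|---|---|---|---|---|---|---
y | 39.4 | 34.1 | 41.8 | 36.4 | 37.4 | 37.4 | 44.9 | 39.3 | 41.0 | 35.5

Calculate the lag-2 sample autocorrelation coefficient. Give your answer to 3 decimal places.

0.160

Mean ȳ = (39.4 + 34.1 + 41.8 + 36.4 + 37.4 + 37.4 + 44.9 + 39.3 + 41.0 + 35.5)/10 = 38.7200
Numerator Σ_{t=1}^{8}(y_t−ȳ)(y_{t+2}−ȳ) = 15.1092
Denominator Σ(y_t−ȳ)² = 94.2560
r_2 = 15.1092 / 94.2560 = 0.160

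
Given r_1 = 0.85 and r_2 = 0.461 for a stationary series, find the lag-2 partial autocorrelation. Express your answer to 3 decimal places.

φ_{22} = (r_2 − r_1²) / (1 − r_1²)
r_1² = (0.85)² = 0.7225
Numerator = 0.461 − 0.7225 = -0.2615; denominator = 1 − 0.7225 = 0.2775
φ_{22} = -0.2615 / 0.2775 = -0.942

-0.942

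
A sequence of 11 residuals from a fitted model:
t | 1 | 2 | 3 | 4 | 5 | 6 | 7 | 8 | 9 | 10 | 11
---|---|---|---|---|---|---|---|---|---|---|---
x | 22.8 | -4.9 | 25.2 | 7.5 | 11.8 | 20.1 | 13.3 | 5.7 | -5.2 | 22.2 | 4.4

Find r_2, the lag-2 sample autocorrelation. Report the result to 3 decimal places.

0.144

Mean x̄ = (22.8 − 4.9 + 25.2 + 7.5 + 11.8 + 20.1 + 13.3 + 5.7 − 5.2 + 22.2 + 4.4)/11 = 11.1727
Numerator Σ_{t=1}^{9}(x_t−x̄)(x_{t+2}−x̄) = 166.3285
Denominator Σ(x_t−x̄)² = 1153.8818
r_2 = 166.3285 / 1153.8818 = 0.144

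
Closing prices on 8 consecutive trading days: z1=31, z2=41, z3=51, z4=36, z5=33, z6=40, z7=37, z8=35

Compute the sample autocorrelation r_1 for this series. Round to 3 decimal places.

-0.026

Mean z̄ = (31 + 41 + 51 + 36 + 33 + 40 + 37 + 35)/8 = 38.0000
Numerator Σ_{t=1}^{7}(z_t−z̄)(z_{t+1}−z̄) = -7.0000
Denominator Σ(z_t−z̄)² = 270.0000
r_1 = -7.0000 / 270.0000 = -0.026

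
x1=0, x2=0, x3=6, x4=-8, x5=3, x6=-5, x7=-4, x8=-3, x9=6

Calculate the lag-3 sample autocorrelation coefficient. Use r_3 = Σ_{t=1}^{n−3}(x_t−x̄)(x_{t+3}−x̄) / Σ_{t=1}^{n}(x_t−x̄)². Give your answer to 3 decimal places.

-0.226

Mean x̄ = (0 + 0 + 6 − 8 + 3 − 5 − 4 − 3 + 6)/9 = -0.5556
Σ(x_t−x̄)(x_{t+3}−x̄) = (-4.1358) + (1.9753) + (-29.1358) + (25.6420) + (-8.6914) + (-29.1358) = -43.4815
Denominator Σ(x_t−x̄)² = 192.2222
r_3 = -43.4815 / 192.2222 = -0.226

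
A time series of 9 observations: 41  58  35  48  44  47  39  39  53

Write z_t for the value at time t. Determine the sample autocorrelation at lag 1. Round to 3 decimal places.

-0.555

Mean z̄ = (41 + 58 + 35 + 48 + 44 + 47 + 39 + 39 + 53)/9 = 44.8889
Numerator Σ_{t=1}^{8}(z_t−z̄)(z_{t+1}−z̄) = -241.5679
Denominator Σ(z_t−z̄)² = 434.8889
r_1 = -241.5679 / 434.8889 = -0.555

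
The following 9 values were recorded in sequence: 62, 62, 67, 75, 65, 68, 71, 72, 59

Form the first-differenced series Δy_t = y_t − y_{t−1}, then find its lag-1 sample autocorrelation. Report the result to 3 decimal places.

-0.179

First differences Δy: 0, 5, 8, -10, 3, 3, 1, -13
Mean of differences = -0.3750
Numerator Σ(Δy_t−Δȳ)(Δy_{t+1}−Δȳ) = -67.3906
Denominator Σ(Δy_t−Δȳ)² = 375.8750
r_1(Δy) = -67.3906 / 375.8750 = -0.179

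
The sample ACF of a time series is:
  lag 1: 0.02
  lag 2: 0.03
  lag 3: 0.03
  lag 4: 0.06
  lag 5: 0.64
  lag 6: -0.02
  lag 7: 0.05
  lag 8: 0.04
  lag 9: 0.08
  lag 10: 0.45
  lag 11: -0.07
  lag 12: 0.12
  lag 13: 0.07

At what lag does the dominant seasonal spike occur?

5

The largest autocorrelation is r_5 = 0.64, with a weaker echo at lag 10 (0.45); the remaining lags stay at or below 0.12.
The dominant spike at lag 5 indicates a seasonal period of 5.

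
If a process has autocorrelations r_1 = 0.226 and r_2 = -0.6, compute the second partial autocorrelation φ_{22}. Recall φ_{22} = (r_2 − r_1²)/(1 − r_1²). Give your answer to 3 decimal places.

φ_{22} = (r_2 − r_1²) / (1 − r_1²)
r_1² = (0.226)² = 0.051076
Numerator = -0.6 − 0.0511 = -0.6511; denominator = 1 − 0.0511 = 0.9489
φ_{22} = -0.6511 / 0.9489 = -0.686

-0.686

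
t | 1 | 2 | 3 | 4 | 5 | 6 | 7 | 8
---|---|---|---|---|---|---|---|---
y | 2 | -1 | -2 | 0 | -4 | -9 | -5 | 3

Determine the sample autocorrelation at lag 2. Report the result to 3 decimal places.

-0.380

Mean ȳ = (2 − 1 − 2 + 0 − 4 − 9 − 5 + 3)/8 = -2.0000
Deviations from mean: 4.0000, 1.0000, 0.0000, 2.0000, -2.0000, -7.0000, -3.0000, 5.0000
Σ(y_t−ȳ)(y_{t+2}−ȳ) = (0.0000) + (2.0000) + (0.0000) + (-14.0000) + (6.0000) + (-35.0000) = -41.0000
Denominator Σ(y_t−ȳ)² = 108.0000
r_2 = -41.0000 / 108.0000 = -0.380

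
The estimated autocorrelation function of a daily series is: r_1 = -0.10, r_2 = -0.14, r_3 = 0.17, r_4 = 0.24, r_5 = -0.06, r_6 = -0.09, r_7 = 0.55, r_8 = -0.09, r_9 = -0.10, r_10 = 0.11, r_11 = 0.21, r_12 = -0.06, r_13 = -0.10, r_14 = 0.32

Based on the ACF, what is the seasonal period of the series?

The largest autocorrelation is r_7 = 0.55, with a weaker echo at lag 14 (0.32); the remaining lags stay at or below 0.24.
The dominant spike at lag 7 indicates a seasonal period of 7.

7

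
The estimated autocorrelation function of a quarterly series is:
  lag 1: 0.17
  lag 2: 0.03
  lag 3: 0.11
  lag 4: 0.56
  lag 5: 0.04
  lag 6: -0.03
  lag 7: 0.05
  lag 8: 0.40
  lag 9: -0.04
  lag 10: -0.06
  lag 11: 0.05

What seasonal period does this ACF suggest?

The largest autocorrelation is r_4 = 0.56, with a weaker echo at lag 8 (0.40); the remaining lags stay at or below 0.17.
The dominant spike at lag 4 indicates a seasonal period of 4.

4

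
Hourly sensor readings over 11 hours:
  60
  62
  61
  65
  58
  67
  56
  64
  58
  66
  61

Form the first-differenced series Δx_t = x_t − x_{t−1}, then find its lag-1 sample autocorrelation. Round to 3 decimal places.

-0.912

First differences Δx: 2, -1, 4, -7, 9, -11, 8, -6, 8, -5
Mean of differences = 0.1000
Numerator Σ(Δx_t−Δx̄)(Δx_{t+1}−Δx̄) = -420.4100
Denominator Σ(Δx_t−Δx̄)² = 460.9000
r_1(Δx) = -420.4100 / 460.9000 = -0.912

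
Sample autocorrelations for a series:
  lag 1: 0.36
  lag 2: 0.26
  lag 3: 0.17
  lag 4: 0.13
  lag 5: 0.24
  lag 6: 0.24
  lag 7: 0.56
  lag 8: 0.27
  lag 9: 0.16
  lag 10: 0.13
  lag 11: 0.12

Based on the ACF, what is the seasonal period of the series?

7

The largest autocorrelation is r_7 = 0.56; the remaining lags stay at or below 0.36. The elevated value at lag 1 (0.36), dropping to 0.26 at lag 2, reflects decaying short-term dependence rather than seasonality.
The dominant spike at lag 7 indicates a seasonal period of 7.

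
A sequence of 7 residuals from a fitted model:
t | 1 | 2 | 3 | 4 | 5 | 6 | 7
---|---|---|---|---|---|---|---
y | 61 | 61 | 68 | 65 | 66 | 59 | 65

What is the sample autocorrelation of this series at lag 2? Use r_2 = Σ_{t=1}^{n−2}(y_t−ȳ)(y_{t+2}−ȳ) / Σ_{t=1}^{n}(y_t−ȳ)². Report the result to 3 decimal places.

-0.116

Mean ȳ = (61 + 61 + 68 + 65 + 66 + 59 + 65)/7 = 63.5714
Σ(y_t−ȳ)(y_{t+2}−ȳ) = (-11.3878) + (-3.6735) + (10.7551) + (-6.5306) + (3.4694) = -7.3673
Denominator Σ(y_t−ȳ)² = 63.7143
r_2 = -7.3673 / 63.7143 = -0.116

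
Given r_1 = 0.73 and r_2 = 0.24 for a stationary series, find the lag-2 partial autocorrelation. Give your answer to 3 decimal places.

φ_{22} = (r_2 − r_1²) / (1 − r_1²)
r_1² = (0.73)² = 0.5329
Numerator = 0.24 − 0.5329 = -0.2929; denominator = 1 − 0.5329 = 0.4671
φ_{22} = -0.2929 / 0.4671 = -0.627

-0.627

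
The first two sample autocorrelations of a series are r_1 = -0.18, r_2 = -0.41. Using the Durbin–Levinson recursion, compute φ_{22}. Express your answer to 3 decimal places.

φ_{22} = (r_2 − r_1²) / (1 − r_1²)
r_1² = (-0.18)² = 0.0324
Numerator = -0.41 − 0.0324 = -0.4424; denominator = 1 − 0.0324 = 0.9676
φ_{22} = -0.4424 / 0.9676 = -0.457

-0.457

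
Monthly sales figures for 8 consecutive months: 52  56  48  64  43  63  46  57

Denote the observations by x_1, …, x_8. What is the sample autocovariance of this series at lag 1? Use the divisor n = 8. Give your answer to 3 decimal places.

-47.830

Mean x̄ = (52 + 56 + 48 + 64 + 43 + 63 + 46 + 57)/8 = 53.6250
Deviations: -1.6250, 2.3750, -5.6250, 10.3750, -10.6250, 9.3750, -7.6250, 3.3750
Σ_{t=1}^{7}(x_t−x̄)(x_{t+1}−x̄) = -382.6406
γ_1 = -382.6406 / 8 = -47.830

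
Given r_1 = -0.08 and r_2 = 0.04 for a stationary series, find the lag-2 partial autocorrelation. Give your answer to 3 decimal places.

φ_{22} = (r_2 − r_1²) / (1 − r_1²)
r_1² = (-0.08)² = 0.0064
Numerator = 0.04 − 0.0064 = 0.0336; denominator = 1 − 0.0064 = 0.9936
φ_{22} = 0.0336 / 0.9936 = 0.034

0.034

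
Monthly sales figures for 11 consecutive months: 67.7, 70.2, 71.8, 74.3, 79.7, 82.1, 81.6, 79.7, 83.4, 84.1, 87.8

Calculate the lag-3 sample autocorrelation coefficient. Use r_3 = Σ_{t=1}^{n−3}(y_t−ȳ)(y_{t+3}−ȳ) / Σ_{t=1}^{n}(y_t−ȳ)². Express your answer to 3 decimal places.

Mean ȳ = (67.7 + 70.2 + 71.8 + 74.3 + 79.7 + 82.1 + 81.6 + 79.7 + 83.4 + 84.1 + 87.8)/11 = 78.4000
Numerator Σ_{t=1}^{8}(y_t−ȳ)(y_{t+3}−ȳ) = 46.3200
Denominator Σ(y_t−ȳ)² = 415.2600
r_3 = 46.3200 / 415.2600 = 0.112

0.112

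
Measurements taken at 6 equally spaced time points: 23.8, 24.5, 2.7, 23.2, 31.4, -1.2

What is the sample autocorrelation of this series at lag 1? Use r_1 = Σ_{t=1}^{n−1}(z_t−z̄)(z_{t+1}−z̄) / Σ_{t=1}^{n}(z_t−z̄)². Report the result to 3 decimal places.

-0.366

Mean z̄ = (23.8 + 24.5 + 2.7 + 23.2 + 31.4 − 1.2)/6 = 17.4000
Σ(z_t−z̄)(z_{t+1}−z̄) = (45.4400) + (-104.3700) + (-85.2600) + (81.2000) + (-260.4000) = -323.3900
Denominator Σ(z_t−z̄)² = 883.0600
r_1 = -323.3900 / 883.0600 = -0.366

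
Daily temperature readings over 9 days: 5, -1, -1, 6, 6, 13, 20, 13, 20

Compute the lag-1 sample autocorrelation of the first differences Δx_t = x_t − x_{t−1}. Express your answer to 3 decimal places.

First differences Δx: -6, 0, 7, 0, 7, 7, -7, 7
Mean of differences = 1.8750
Numerator Σ(Δx_t−Δx̄)(Δx_{t+1}−Δx̄) = -78.7656
Denominator Σ(Δx_t−Δx̄)² = 252.8750
r_1(Δx) = -78.7656 / 252.8750 = -0.311

-0.311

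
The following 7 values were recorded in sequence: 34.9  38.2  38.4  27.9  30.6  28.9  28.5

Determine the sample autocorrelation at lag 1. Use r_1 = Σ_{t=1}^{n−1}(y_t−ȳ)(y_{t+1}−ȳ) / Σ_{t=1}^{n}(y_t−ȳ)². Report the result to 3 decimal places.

0.396

Mean ȳ = (34.9 + 38.2 + 38.4 + 27.9 + 30.6 + 28.9 + 28.5)/7 = 32.4857
Deviations from mean: 2.4143, 5.7143, 5.9143, -4.5857, -1.8857, -3.5857, -3.9857
Σ(y_t−ȳ)(y_{t+1}−ȳ) = (13.7959) + (33.7959) + (-27.1212) + (8.6473) + (6.7616) + (14.2916) = 50.1712
Denominator Σ(y_t−ȳ)² = 126.7886
r_1 = 50.1712 / 126.7886 = 0.396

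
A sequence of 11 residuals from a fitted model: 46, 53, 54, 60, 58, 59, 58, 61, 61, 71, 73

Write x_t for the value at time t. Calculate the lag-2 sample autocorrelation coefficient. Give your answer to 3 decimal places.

Mean x̄ = (46 + 53 + 54 + 60 + 58 + 59 + 58 + 61 + 61 + 71 + 73)/11 = 59.4545
Numerator Σ_{t=1}^{9}(x_t−x̄)(x_{t+2}−x̄) = 115.4959
Denominator Σ(x_t−x̄)² = 578.7273
r_2 = 115.4959 / 578.7273 = 0.200

0.200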